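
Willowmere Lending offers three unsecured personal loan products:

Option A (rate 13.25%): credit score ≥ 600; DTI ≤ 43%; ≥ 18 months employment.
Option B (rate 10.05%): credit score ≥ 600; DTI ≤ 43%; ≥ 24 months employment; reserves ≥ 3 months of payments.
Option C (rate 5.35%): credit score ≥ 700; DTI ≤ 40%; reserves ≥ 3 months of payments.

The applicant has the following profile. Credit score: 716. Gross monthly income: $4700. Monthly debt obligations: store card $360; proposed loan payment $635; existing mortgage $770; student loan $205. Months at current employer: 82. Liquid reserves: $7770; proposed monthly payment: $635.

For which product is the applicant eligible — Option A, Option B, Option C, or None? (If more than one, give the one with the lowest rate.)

Option B

Total debts = (360 + 635 + 770 + 205) = 1,970; DTI = 1,970/4,700 = 41.9%.
Reserves = 7,770/635 = 12.2 months.
Option A: score 716 ≥ 600; DTI 41.9% ≤ 43%; employment 82 ≥ 18 mo → qualifies.
Option B: score 716 ≥ 600; DTI 41.9% ≤ 43%; employment 82 ≥ 24 mo; reserves 12.2 ≥ 3 mo → qualifies.
Option C: score 716 ≥ 700; DTI 41.9% > 40%; reserves 12.2 ≥ 3 mo → does not qualify.
Qualifying: Option A, Option B. Lowest rate is 10.05% → Option B.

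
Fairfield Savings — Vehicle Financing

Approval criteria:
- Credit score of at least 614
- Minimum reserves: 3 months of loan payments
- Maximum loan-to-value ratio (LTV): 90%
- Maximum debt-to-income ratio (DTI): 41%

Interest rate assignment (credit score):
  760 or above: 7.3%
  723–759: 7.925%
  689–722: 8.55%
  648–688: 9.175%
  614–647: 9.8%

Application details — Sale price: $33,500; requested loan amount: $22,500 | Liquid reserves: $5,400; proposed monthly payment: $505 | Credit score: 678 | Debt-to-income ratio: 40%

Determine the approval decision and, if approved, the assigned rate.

Credit score 678 ≥ 614 (meets minimum)
DTI 40% ≤ 41%
Loan-to-value = 22,500/33,500 = 67.2% — pass (90% max)
Liquid reserves cover 5,400/505 = 10.7 months — ≥ 3 required
All requirements met. Score 678 falls in the 648–688 tier → 9.175%.

Approved at 9.175%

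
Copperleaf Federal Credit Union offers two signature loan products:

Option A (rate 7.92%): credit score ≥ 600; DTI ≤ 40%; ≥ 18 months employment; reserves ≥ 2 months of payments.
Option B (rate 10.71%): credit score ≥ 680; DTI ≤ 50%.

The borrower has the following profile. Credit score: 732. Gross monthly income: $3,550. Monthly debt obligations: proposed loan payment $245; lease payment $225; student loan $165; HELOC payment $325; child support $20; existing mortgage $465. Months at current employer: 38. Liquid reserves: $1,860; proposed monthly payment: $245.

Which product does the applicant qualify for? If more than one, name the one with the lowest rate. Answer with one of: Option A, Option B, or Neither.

Option B

Total debts = (245 + 225 + 165 + 325 + 20 + 465) = 1,445; DTI = 1,445/3,550 = 40.7%.
Reserves = 1,860/245 = 7.6 months.
Option A: score 732 ≥ 600; DTI 40.7% > 40%; employment 38 ≥ 18 mo; reserves 7.6 ≥ 2 mo → does not qualify.
Option B: score 732 ≥ 680; DTI 40.7% ≤ 50% → qualifies.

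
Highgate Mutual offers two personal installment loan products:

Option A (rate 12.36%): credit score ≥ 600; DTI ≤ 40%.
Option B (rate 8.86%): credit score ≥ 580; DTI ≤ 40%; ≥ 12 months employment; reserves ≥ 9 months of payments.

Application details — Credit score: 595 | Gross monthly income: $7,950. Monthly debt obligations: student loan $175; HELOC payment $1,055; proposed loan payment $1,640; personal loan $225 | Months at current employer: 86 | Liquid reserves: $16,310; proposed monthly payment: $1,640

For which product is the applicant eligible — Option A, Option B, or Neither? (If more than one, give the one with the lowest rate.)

Option B

Total debts = (175 + 1,055 + 1,640 + 225) = 3,095; DTI = 3,095/7,950 = 38.9%.
Reserves = 16,310/1,640 = 9.9 months.
Option A: score 595 < 600; DTI 38.9% ≤ 40% → does not qualify.
Option B: score 595 ≥ 580; DTI 38.9% ≤ 40%; employment 86 ≥ 12 mo; reserves 9.9 ≥ 9 mo → qualifies.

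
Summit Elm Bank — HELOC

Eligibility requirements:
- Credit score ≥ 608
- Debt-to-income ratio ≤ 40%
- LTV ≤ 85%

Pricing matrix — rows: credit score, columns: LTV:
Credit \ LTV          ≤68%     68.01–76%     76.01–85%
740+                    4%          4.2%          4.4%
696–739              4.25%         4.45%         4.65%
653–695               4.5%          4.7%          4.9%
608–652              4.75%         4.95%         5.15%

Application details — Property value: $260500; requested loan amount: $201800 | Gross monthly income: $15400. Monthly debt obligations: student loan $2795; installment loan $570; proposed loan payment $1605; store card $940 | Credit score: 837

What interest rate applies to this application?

4.4%

Credit score 837 ≥ 608; Total monthly debts = (2,795 + 570 + 1,605 + 940) = 5,910. DTI: 5,910 ÷ 15,400 = 38.4%, within the 40% cap
LTV = 201,800/260,500 = 77.5% ≤ 85%
Row: 837 falls in 740+. Column: 77.5% falls in 76.01–85%. Rate = 4.4%.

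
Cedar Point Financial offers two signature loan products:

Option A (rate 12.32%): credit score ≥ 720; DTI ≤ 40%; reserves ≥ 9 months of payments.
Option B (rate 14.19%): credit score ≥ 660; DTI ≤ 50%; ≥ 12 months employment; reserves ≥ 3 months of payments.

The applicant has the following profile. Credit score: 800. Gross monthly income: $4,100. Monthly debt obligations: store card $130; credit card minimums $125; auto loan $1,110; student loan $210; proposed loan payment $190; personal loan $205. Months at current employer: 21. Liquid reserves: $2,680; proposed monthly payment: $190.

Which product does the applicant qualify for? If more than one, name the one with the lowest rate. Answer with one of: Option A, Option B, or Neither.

Total debts = (130 + 125 + 1,110 + 210 + 190 + 205) = 1,970; DTI = 1,970/4,100 = 48%.
Reserves = 2,680/190 = 14.1 months.
Option A: score 800 ≥ 720; DTI 48% > 40%; reserves 14.1 ≥ 9 mo → does not qualify.
Option B: score 800 ≥ 660; DTI 48% ≤ 50%; employment 21 ≥ 12 mo; reserves 14.1 ≥ 3 mo → qualifies.

Option B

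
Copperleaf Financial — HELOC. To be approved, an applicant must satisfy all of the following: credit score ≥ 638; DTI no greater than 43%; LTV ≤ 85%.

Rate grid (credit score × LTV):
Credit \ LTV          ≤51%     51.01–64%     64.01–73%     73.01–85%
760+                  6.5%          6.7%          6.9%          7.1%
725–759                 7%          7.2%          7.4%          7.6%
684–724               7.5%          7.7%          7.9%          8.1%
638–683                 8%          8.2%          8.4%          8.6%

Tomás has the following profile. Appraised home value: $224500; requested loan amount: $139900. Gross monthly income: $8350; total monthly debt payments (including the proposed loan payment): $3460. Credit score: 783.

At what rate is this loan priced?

Credit score 783 ≥ 638; Debt-to-income = 3,460/8,350 = 41.4% — meets 43% limit
Loan-to-value = 139,900/224,500 = 62.3% — pass (85% max)
Row: 783 falls in 760+. Column: 62.3% falls in 51.01–64%. Rate = 6.7%.

6.7%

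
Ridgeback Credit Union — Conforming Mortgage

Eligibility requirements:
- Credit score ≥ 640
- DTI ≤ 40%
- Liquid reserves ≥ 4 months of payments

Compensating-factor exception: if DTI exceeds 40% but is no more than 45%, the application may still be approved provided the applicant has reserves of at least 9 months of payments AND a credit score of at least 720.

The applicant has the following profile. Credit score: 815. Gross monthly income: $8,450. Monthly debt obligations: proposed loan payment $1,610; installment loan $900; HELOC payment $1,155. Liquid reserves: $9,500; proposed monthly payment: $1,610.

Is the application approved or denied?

Denied

Credit score 815 ≥ 640 (meets base)
Total debts = (1,610 + 900 + 1,155) = 3,665. DTI = 3,665/8,450 = 43.4% > 40% — standard DTI limit exceeded.
Reserves: 9,500 ÷ 1,610 = 5.9 months (meets 4-month minimum)
43.4% falls in the override range (40%–45%), so the compensating-factor test applies.
Reserves 5.9 < 9 months; credit score 815 ≥ 720.
Compensating-factor requirement not fully met.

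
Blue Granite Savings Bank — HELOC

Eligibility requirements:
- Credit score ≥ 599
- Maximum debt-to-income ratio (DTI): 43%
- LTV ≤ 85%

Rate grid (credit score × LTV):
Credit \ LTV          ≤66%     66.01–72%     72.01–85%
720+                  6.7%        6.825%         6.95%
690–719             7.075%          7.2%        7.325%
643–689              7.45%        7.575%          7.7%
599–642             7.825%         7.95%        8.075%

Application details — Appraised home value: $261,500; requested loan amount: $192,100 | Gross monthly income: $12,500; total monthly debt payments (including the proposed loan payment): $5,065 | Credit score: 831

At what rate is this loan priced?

Credit score 831 ≥ 599; Debt-to-income = 5,065/12,500 = 40.5% — meets 43% limit
Loan-to-value = 192,100/261,500 = 73.5% — pass (85% max)
Credit 831 → row 720+; LTV 73.5% → column 72.01–85%. Grid cell → 6.95%.

6.95%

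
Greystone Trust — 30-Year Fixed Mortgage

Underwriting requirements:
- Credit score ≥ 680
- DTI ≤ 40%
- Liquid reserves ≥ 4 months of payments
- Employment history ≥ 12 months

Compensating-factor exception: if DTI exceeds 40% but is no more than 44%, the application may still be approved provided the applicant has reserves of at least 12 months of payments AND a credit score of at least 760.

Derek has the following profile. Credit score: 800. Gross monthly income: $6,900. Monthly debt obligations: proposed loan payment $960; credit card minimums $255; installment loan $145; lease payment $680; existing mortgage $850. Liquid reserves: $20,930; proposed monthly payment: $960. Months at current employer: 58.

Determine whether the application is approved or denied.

Credit score 800 ≥ 680 (meets base)
Total debts = (960 + 255 + 145 + 680 + 850) = 2,890. DTI: 2,890 ÷ 6,900 = 41.9%, over the 40% base limit.
Reserves = 20,930/960 = 21.8 months ≥ 4
Employment 58 ≥ 12 months
41.9% falls in the override range (40%–44%), so the compensating-factor test applies.
Override check — reserves: 21.8 mo (ok); score: 800 (ok).
Both override conditions satisfied; DTI exception granted.

Approved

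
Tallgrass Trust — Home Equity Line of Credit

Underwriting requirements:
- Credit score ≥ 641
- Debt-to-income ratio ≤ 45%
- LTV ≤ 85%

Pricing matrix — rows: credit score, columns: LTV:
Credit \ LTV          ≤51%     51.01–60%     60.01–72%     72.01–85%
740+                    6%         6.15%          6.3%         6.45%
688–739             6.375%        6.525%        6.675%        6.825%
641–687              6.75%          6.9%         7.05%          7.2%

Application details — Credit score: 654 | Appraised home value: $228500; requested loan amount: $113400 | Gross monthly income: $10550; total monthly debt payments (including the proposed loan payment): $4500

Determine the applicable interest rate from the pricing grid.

Credit score 654 ≥ 641; Debt-to-income = 4,500/10,550 = 42.7% — meets 45% limit
LTV: 113,400 ÷ 228,500 = 49.6%, within 85% cap
Row: 654 falls in 641–687. Column: 49.6% falls in ≤51%. Rate = 6.75%.

6.75%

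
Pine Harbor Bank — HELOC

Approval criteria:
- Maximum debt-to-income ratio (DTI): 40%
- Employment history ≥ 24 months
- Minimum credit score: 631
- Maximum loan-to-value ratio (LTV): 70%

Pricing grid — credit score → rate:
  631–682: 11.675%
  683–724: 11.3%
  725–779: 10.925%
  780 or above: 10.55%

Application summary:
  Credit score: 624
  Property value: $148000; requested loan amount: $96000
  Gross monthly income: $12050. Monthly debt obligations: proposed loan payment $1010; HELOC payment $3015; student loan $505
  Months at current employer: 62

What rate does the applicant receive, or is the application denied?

Denied

Credit score 624 < 631 (below minimum)
LTV = 96,000/148,000 = 64.9% ≤ 70%
Total monthly debts = (1,010 + 3,015 + 505) = 4,530. DTI = 4,530/12,050 = 37.6% ≤ 40%
Employment 62 ≥ 24 months
Not all requirements met → denied.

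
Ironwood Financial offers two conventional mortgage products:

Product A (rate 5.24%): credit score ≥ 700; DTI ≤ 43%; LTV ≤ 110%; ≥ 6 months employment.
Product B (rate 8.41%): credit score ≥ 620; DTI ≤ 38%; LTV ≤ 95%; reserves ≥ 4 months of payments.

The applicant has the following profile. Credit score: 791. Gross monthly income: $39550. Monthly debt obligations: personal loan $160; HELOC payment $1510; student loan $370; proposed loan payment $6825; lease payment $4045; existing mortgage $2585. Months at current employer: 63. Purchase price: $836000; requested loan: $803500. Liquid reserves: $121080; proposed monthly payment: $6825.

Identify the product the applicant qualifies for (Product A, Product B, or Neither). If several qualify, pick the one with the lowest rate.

Total debts = (160 + 1,510 + 370 + 6,825 + 4,045 + 2,585) = 15,495; DTI = 15,495/39,550 = 39.2%.
LTV = 803,500/836,000 = 96.1%.
Reserves = 121,080/6,825 = 17.7 months.
Product A: score 791 ≥ 700; DTI 39.2% ≤ 43%; LTV 96.1% ≤ 110%; employment 63 ≥ 6 mo → qualifies.
Product B: score 791 ≥ 620; DTI 39.2% > 38%; LTV 96.1% > 95%; reserves 17.7 ≥ 4 mo → does not qualify.

Product A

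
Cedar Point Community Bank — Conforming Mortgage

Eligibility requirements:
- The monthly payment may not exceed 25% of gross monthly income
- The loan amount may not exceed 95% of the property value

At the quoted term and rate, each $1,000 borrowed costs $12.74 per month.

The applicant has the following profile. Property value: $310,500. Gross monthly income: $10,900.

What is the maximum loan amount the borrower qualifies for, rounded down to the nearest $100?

Payment cap: 25% × $10,900 = $2,725/month.
At $12.74 per $1,000, that supports 2,725/12.74 × 1,000 ≈ $213,893 → $213,800.
LTV cap: 95% × $310,500 = $294,975 → $294,900.
Binding constraint: payment-to-income.

$213,800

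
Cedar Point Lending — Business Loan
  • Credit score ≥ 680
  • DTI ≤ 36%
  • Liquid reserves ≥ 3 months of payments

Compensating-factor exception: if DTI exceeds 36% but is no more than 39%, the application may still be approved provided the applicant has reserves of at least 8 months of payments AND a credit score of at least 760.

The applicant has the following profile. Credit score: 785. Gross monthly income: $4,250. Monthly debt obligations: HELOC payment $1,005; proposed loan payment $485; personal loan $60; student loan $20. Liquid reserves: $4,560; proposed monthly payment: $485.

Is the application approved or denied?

Approved

Credit score 785 ≥ 680 (meets base)
Total debts = (1,005 + 485 + 60 + 20) = 1,570. DTI: 1,570 ÷ 4,250 = 36.9%, over the 36% base limit.
Reserves = 4,560/485 = 9.4 months ≥ 3
36.9% falls in the override range (36%–39%), so the compensating-factor test applies.
Reserves 9.4 ≥ 8 months; credit score 785 ≥ 760.
Both compensating conditions met → exception applies.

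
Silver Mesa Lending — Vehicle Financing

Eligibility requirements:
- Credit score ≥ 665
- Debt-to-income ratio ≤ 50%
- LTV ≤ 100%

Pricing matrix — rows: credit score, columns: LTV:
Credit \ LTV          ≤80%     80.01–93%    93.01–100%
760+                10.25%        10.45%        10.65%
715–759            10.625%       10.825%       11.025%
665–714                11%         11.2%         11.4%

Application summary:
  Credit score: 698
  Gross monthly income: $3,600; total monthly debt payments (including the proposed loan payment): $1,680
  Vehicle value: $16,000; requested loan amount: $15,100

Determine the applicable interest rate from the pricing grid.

11.4%

Credit score 698 ≥ 665; Debt-to-income = 1,680/3,600 = 46.7% — meets 50% limit
LTV: 15,100 ÷ 16,000 = 94.4%, within 100% cap
Credit 698 → row 665–714; LTV 94.4% → column 93.01–100%. Grid cell → 11.4%.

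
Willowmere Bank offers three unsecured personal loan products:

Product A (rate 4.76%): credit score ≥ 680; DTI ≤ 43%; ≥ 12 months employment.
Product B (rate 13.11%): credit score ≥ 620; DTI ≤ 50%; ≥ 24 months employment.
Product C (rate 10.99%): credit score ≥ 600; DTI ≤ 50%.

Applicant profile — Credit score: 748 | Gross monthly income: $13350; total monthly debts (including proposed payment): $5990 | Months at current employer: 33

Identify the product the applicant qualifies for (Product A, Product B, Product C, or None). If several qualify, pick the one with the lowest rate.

Product C

DTI = 5,990/13,350 = 44.9%.
Product A: score 748 ≥ 680; DTI 44.9% > 43%; employment 33 ≥ 12 mo → does not qualify.
Product B: score 748 ≥ 620; DTI 44.9% ≤ 50%; employment 33 ≥ 24 mo → qualifies.
Product C: score 748 ≥ 600; DTI 44.9% ≤ 50% → qualifies.
Qualifying: Product B, Product C. Lowest rate is 10.99% → Product C.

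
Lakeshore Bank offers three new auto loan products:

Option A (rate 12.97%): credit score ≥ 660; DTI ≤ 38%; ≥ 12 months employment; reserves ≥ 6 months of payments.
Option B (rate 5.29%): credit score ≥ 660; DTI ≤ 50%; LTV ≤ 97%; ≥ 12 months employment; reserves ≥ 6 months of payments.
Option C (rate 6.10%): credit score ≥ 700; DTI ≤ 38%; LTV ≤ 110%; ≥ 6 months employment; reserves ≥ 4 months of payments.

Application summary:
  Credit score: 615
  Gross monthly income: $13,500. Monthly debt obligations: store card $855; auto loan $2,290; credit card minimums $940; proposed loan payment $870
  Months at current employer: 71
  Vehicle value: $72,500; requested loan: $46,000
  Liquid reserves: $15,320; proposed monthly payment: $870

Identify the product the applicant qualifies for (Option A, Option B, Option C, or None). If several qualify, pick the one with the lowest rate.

None

Total debts = (855 + 2,290 + 940 + 870) = 4,955; DTI = 4,955/13,500 = 36.7%.
LTV = 46,000/72,500 = 63.4%.
Reserves = 15,320/870 = 17.6 months.
Option A: score 615 < 660; DTI 36.7% ≤ 38%; employment 71 ≥ 12 mo; reserves 17.6 ≥ 6 mo → does not qualify.
Option B: score 615 < 660; DTI 36.7% ≤ 50%; LTV 63.4% ≤ 97%; employment 71 ≥ 12 mo; reserves 17.6 ≥ 6 mo → does not qualify.
Option C: score 615 < 700; DTI 36.7% ≤ 38%; LTV 63.4% ≤ 110%; employment 71 ≥ 6 mo; reserves 17.6 ≥ 4 mo → does not qualify.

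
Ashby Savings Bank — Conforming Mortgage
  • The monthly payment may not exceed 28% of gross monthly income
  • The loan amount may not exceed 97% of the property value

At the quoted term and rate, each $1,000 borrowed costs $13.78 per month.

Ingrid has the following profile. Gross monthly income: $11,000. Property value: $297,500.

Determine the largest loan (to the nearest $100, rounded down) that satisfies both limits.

Payment cap: 28% × $11,000 = $3,080/month.
At $13.78 per $1,000, that supports 3,080/13.78 × 1,000 ≈ $223,512 → $223,500.
LTV cap: 97% × $297,500 = $288,575 → $288,500.
Binding constraint: payment-to-income.

$223,500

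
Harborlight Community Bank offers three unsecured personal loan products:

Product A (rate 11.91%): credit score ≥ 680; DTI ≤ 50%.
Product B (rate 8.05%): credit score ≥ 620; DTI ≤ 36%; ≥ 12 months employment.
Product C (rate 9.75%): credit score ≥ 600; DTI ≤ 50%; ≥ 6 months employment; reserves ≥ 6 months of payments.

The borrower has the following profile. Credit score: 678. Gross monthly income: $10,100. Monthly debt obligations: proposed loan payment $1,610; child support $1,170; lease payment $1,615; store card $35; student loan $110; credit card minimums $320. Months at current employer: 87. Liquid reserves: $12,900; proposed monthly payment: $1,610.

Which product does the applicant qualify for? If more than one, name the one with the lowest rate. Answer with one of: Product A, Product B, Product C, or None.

Total debts = (1,610 + 1,170 + 1,615 + 35 + 110 + 320) = 4,860; DTI = 4,860/10,100 = 48.1%.
Reserves = 12,900/1,610 = 8.0 months.
Product A: score 678 < 680; DTI 48.1% ≤ 50% → does not qualify.
Product B: score 678 ≥ 620; DTI 48.1% > 36%; employment 87 ≥ 12 mo → does not qualify.
Product C: score 678 ≥ 600; DTI 48.1% ≤ 50%; employment 87 ≥ 6 mo; reserves 8.0 ≥ 6 mo → qualifies.

Product C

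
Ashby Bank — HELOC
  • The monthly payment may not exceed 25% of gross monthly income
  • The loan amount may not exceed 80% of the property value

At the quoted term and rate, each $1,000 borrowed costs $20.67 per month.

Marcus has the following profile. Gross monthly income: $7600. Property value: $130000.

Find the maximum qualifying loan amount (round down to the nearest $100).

$91,900

Payment cap: 25% × $7,600 = $1,900/month.
At $20.67 per $1,000, that supports 1,900/20.67 × 1,000 ≈ $91,920 → $91,900.
LTV cap: 80% × $130,000 = $104,000 → $104,000.
Binding constraint: payment-to-income.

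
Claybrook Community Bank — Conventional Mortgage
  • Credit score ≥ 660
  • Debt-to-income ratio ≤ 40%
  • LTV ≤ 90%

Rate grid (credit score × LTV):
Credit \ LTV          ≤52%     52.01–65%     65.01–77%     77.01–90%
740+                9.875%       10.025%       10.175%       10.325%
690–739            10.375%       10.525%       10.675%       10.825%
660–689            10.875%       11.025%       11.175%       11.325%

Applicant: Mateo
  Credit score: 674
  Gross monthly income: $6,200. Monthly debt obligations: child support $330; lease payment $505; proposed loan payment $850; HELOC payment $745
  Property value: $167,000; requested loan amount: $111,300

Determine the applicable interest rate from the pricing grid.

11.175%

Credit score 674 ≥ 660; Total monthly debts = (330 + 505 + 850 + 745) = 2,430. DTI: 2,430 ÷ 6,200 = 39.2%, within the 40% cap
LTV: 111,300 ÷ 167,000 = 66.6%, within 90% cap
Row: 674 falls in 660–689. Column: 66.6% falls in 65.01–77%. Rate = 11.175%.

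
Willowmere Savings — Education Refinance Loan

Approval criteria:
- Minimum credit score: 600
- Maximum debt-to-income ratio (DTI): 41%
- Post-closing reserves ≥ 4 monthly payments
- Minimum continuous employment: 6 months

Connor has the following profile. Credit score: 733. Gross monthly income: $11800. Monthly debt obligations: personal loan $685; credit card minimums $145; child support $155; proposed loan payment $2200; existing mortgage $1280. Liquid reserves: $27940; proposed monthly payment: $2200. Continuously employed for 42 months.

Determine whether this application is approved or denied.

Approved

Credit score 733 ≥ 600 (meets)
Total monthly debts = (685 + 145 + 155 + 2,200 + 1,280) = 4,465. Debt-to-income = 4,465/11,800 = 37.8% — meets 41% limit
Liquid reserves cover 27,940/2,200 = 12.7 months — ≥ 4 required
Employment 42 ≥ 6 months
All criteria satisfied.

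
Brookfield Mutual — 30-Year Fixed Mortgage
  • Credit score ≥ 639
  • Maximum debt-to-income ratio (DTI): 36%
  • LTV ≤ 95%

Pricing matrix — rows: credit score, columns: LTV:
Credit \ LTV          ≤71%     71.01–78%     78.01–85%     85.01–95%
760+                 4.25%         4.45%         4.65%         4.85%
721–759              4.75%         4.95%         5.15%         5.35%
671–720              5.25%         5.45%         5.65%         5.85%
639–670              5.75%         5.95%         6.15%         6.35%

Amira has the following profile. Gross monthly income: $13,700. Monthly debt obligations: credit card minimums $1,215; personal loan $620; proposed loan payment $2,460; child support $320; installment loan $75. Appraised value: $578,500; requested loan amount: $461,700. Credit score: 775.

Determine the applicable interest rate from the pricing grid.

Credit score 775 ≥ 639; Total monthly debts = (1,215 + 620 + 2,460 + 320 + 75) = 4,690. DTI: 4,690 ÷ 13,700 = 34.2%, within the 36% cap
Loan-to-value = 461,700/578,500 = 79.8% — pass (95% max)
Row: 775 falls in 760+. Column: 79.8% falls in 78.01–85%. Rate = 4.65%.

4.65%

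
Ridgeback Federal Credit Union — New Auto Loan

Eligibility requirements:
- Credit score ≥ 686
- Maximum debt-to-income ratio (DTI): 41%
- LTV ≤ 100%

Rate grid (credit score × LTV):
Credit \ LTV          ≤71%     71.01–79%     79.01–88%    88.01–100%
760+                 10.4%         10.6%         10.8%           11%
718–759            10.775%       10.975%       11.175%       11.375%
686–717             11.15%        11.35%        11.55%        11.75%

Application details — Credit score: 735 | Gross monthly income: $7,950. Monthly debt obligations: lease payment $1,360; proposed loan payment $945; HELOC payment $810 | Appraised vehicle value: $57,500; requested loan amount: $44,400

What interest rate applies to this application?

Credit score 735 ≥ 686; Total monthly debts = (1,360 + 945 + 810) = 3,115. Debt-to-income = 3,115/7,950 = 39.2% — meets 41% limit
Loan-to-value = 44,400/57,500 = 77.2% — pass (100% max)
Credit 735 → row 718–759; LTV 77.2% → column 71.01–79%. Grid cell → 10.975%.

10.975%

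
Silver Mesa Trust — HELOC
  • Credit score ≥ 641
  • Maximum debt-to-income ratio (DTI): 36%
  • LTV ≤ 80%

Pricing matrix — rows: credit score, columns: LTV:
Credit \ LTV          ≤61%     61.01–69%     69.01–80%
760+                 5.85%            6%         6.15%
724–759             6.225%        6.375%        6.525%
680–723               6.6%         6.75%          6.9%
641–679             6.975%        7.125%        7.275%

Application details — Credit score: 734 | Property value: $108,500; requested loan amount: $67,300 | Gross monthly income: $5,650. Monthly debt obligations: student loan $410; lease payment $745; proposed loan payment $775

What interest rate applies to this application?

Credit score 734 ≥ 641; Total monthly debts = (410 + 745 + 775) = 1,930. DTI = 1,930/5,650 = 34.2% ≤ 36%
LTV: 67,300 ÷ 108,500 = 62%, within 80% cap
Row: 734 falls in 724–759. Column: 62% falls in 61.01–69%. Rate = 6.375%.

6.375%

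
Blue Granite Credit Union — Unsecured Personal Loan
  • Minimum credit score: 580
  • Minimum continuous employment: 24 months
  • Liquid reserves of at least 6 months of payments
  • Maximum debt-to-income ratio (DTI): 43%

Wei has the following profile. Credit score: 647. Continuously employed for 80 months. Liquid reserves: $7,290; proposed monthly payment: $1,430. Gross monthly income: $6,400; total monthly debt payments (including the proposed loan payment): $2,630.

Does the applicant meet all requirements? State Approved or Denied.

Denied

Credit score 647 ≥ 580 (meets)
Employment 80 ≥ 24 months
Reserves: 7,290 ÷ 1,430 = 5.1 months (below 6-month minimum)
DTI: 2,630 ÷ 6,400 = 41.1%, within the 43% cap
Fails on reserves.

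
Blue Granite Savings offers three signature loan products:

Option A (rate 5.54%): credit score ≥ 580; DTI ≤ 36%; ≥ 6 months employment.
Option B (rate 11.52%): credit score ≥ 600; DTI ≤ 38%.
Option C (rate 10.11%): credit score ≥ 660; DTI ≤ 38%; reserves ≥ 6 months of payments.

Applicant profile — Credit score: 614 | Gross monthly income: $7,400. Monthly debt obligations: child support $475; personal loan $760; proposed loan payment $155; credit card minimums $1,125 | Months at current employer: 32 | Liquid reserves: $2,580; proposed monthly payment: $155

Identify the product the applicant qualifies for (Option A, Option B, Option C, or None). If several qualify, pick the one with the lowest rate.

Total debts = (475 + 760 + 155 + 1,125) = 2,515; DTI = 2,515/7,400 = 34%.
Reserves = 2,580/155 = 16.6 months.
Option A: score 614 ≥ 580; DTI 34% ≤ 36%; employment 32 ≥ 6 mo → qualifies.
Option B: score 614 ≥ 600; DTI 34% ≤ 38% → qualifies.
Option C: score 614 < 660; DTI 34% ≤ 38%; reserves 16.6 ≥ 6 mo → does not qualify.
Qualifying: Option A, Option B. Lowest rate is 5.54% → Option A.

Option A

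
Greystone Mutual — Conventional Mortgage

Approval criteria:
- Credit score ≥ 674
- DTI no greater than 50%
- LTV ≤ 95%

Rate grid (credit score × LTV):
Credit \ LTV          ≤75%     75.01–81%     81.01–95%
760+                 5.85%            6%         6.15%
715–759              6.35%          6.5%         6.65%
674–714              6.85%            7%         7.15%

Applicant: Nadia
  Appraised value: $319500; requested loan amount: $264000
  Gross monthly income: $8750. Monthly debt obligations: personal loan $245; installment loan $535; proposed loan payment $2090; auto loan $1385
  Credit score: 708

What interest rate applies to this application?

7.15%

Credit score 708 ≥ 674; Total monthly debts = (245 + 535 + 2,090 + 1,385) = 4,255. DTI: 4,255 ÷ 8,750 = 48.6%, within the 50% cap
LTV: 264,000 ÷ 319,500 = 82.6%, within 95% cap
Row: 708 falls in 674–714. Column: 82.6% falls in 81.01–95%. Rate = 7.15%.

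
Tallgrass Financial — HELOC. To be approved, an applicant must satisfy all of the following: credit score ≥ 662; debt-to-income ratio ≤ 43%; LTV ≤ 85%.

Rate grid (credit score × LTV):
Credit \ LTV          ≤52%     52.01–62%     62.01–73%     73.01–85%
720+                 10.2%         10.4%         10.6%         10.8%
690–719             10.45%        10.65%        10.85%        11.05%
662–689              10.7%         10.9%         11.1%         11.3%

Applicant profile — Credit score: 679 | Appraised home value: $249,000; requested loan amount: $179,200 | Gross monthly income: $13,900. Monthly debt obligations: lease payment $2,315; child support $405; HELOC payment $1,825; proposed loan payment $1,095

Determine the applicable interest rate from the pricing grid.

11.1%

Credit score 679 ≥ 662; Total monthly debts = (2,315 + 405 + 1,825 + 1,095) = 5,640. Debt-to-income = 5,640/13,900 = 40.6% — meets 43% limit
LTV: 179,200 ÷ 249,000 = 72%, within 85% cap
Score 679 is in the 662–689 band; LTV 72% is in the 62.01–73% band → 11.1%.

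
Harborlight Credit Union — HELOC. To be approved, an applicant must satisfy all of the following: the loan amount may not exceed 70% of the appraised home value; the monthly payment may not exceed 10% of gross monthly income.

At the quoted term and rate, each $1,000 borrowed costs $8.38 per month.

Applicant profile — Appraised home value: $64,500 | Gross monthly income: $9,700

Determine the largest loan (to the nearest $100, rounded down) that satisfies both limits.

Payment cap: 10% × $9,700 = $970/month.
At $8.38 per $1,000, that supports 970/8.38 × 1,000 ≈ $115,751 → $115,700.
LTV cap: 70% × $64,500 = $45,150 → $45,100.
Binding constraint: loan-to-value.

$45,100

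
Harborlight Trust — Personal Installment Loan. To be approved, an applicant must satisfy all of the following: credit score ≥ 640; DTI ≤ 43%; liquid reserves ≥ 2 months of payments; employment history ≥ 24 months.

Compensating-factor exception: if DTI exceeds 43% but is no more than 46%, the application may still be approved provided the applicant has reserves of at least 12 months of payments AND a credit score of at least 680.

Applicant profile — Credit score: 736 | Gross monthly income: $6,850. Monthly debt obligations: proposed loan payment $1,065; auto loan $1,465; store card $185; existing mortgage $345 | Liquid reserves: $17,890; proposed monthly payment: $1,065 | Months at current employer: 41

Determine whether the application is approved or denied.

Credit score 736 ≥ 640 (meets base)
Total debts = (1,065 + 1,465 + 185 + 345) = 3,060. DTI = 3,060/6,850 = 44.7% > 43% — standard DTI limit exceeded.
Reserves = 17,890/1,065 = 16.8 months ≥ 2
Employment 41 ≥ 24 months
DTI 44.7% is within the 43%–46% exception band; checking compensating factors.
Override check — reserves: 16.8 mo (ok); score: 736 (ok).
Both override conditions satisfied; DTI exception granted.

Approved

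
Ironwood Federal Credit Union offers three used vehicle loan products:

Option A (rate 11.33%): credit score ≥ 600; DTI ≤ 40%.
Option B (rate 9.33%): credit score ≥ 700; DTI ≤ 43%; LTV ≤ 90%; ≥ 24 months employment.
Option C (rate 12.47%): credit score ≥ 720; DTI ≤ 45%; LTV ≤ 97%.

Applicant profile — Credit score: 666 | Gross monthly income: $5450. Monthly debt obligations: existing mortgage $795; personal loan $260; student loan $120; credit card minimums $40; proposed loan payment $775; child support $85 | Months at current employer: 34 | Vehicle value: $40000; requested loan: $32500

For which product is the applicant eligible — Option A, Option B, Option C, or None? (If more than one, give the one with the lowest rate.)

Total debts = (795 + 260 + 120 + 40 + 775 + 85) = 2,075; DTI = 2,075/5,450 = 38.1%.
LTV = 32,500/40,000 = 81.2%.
Option A: score 666 ≥ 600; DTI 38.1% ≤ 40% → qualifies.
Option B: score 666 < 700; DTI 38.1% ≤ 43%; LTV 81.2% ≤ 90%; employment 34 ≥ 24 mo → does not qualify.
Option C: score 666 < 720; DTI 38.1% ≤ 45%; LTV 81.2% ≤ 97% → does not qualify.

Option A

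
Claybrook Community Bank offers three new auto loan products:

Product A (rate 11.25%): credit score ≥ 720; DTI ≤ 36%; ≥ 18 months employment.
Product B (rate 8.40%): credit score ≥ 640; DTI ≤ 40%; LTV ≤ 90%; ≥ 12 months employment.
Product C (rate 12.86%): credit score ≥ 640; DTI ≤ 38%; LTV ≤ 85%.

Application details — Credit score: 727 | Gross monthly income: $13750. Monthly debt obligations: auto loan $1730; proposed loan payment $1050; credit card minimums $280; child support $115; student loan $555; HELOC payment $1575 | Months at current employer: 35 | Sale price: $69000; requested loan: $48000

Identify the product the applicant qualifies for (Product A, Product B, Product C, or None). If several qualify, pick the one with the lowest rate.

Total debts = (1,730 + 1,050 + 280 + 115 + 555 + 1,575) = 5,305; DTI = 5,305/13,750 = 38.6%.
LTV = 48,000/69,000 = 69.6%.
Product A: score 727 ≥ 720; DTI 38.6% > 36%; employment 35 ≥ 18 mo → does not qualify.
Product B: score 727 ≥ 640; DTI 38.6% ≤ 40%; LTV 69.6% ≤ 90%; employment 35 ≥ 12 mo → qualifies.
Product C: score 727 ≥ 640; DTI 38.6% > 38%; LTV 69.6% ≤ 85% → does not qualify.

Product B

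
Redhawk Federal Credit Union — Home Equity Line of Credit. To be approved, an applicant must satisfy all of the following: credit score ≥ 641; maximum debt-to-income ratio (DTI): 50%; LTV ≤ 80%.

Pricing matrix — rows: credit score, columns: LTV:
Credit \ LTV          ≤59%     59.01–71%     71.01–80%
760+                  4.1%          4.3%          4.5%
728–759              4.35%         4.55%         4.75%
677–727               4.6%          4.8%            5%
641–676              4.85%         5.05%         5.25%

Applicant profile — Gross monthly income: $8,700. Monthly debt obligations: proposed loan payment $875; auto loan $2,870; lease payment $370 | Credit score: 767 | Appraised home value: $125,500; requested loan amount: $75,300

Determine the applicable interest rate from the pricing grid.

Credit score 767 ≥ 641; Total monthly debts = (875 + 2,870 + 370) = 4,115. Debt-to-income = 4,115/8,700 = 47.3% — meets 50% limit
Loan-to-value = 75,300/125,500 = 60% — pass (80% max)
Row: 767 falls in 760+. Column: 60% falls in 59.01–71%. Rate = 4.3%.

4.3%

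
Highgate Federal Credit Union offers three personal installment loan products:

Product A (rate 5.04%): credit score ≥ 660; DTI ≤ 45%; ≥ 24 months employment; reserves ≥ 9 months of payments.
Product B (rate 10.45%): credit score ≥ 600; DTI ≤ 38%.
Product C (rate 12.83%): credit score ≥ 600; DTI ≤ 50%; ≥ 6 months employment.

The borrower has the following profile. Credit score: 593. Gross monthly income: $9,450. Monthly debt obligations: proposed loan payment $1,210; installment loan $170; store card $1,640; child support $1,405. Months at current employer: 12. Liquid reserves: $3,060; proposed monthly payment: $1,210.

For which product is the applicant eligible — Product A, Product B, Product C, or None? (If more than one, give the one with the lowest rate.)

Total debts = (1,210 + 170 + 1,640 + 1,405) = 4,425; DTI = 4,425/9,450 = 46.8%.
Reserves = 3,060/1,210 = 2.5 months.
Product A: score 593 < 660; DTI 46.8% > 45%; employment 12 < 24 mo; reserves 2.5 < 9 mo → does not qualify.
Product B: score 593 < 600; DTI 46.8% > 38% → does not qualify.
Product C: score 593 < 600; DTI 46.8% ≤ 50%; employment 12 ≥ 6 mo → does not qualify.

None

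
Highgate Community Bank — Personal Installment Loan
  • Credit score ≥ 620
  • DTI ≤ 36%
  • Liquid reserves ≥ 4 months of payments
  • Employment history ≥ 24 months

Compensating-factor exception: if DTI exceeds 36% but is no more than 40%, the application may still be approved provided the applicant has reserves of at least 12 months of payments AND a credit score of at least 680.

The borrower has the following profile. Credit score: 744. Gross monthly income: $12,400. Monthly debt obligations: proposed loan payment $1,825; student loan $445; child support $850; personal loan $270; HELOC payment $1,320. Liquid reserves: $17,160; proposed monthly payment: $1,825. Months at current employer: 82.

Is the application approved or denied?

Credit score 744 ≥ 620 (meets base)
Total debts = (1,825 + 445 + 850 + 270 + 1,320) = 4,710. DTI = 4,710/12,400 = 38% > 36% — standard DTI limit exceeded.
Reserves: 17,160 ÷ 1,825 = 9.4 months (meets 4-month minimum)
Employment 82 ≥ 24 months
DTI 38% is within the 36%–40% exception band; checking compensating factors.
Reserves 9.4 < 12 months; credit score 744 ≥ 680.
Override conditions not both satisfied; exception does not apply.

Denied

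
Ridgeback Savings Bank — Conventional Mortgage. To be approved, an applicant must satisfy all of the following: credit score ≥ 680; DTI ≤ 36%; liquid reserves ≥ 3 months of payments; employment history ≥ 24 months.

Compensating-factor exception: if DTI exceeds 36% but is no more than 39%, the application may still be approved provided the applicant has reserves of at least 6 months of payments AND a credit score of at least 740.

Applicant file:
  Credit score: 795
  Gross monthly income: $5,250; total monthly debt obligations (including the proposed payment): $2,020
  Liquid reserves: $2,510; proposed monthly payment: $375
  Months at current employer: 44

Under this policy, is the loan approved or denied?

Credit score 795 ≥ 680 (meets base)
DTI: 2,020 ÷ 5,250 = 38.5%, over the 36% base limit.
Reserves: 2,510 ÷ 375 = 6.7 months (meets 3-month minimum)
Employment 44 ≥ 24 months
38.5% falls in the override range (36%–39%), so the compensating-factor test applies.
Override check — reserves: 6.7 mo (ok); score: 795 (ok).
Both compensating conditions met → exception applies.

Approved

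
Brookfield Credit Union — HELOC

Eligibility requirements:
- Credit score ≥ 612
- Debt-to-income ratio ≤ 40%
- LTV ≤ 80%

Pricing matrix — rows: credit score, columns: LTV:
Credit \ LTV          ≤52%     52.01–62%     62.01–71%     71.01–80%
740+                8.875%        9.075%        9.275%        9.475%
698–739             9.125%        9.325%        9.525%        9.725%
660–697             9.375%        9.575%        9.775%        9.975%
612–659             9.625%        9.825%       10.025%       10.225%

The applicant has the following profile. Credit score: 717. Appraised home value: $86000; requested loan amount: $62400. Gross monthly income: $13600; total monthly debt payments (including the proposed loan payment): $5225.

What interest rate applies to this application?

9.725%

Credit score 717 ≥ 612; Debt-to-income = 5,225/13,600 = 38.4% — meets 40% limit
LTV = 62,400/86,000 = 72.6% ≤ 80%
Row: 717 falls in 698–739. Column: 72.6% falls in 71.01–80%. Rate = 9.725%.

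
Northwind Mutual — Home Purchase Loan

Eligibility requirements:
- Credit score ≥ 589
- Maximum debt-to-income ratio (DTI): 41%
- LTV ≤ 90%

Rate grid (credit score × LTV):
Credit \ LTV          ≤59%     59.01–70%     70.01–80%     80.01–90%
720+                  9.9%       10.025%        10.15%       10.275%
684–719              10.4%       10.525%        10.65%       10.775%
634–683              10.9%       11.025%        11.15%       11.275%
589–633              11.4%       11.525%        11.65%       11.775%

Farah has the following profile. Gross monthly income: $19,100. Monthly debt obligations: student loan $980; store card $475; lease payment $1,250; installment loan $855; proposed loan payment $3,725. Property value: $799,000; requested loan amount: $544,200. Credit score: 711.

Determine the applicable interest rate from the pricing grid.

Credit score 711 ≥ 589; Total monthly debts = (980 + 475 + 1,250 + 855 + 3,725) = 7,285. DTI: 7,285 ÷ 19,100 = 38.1%, within the 41% cap
LTV = 544,200/799,000 = 68.1% ≤ 90%
Row: 711 falls in 684–719. Column: 68.1% falls in 59.01–70%. Rate = 10.525%.

10.525%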